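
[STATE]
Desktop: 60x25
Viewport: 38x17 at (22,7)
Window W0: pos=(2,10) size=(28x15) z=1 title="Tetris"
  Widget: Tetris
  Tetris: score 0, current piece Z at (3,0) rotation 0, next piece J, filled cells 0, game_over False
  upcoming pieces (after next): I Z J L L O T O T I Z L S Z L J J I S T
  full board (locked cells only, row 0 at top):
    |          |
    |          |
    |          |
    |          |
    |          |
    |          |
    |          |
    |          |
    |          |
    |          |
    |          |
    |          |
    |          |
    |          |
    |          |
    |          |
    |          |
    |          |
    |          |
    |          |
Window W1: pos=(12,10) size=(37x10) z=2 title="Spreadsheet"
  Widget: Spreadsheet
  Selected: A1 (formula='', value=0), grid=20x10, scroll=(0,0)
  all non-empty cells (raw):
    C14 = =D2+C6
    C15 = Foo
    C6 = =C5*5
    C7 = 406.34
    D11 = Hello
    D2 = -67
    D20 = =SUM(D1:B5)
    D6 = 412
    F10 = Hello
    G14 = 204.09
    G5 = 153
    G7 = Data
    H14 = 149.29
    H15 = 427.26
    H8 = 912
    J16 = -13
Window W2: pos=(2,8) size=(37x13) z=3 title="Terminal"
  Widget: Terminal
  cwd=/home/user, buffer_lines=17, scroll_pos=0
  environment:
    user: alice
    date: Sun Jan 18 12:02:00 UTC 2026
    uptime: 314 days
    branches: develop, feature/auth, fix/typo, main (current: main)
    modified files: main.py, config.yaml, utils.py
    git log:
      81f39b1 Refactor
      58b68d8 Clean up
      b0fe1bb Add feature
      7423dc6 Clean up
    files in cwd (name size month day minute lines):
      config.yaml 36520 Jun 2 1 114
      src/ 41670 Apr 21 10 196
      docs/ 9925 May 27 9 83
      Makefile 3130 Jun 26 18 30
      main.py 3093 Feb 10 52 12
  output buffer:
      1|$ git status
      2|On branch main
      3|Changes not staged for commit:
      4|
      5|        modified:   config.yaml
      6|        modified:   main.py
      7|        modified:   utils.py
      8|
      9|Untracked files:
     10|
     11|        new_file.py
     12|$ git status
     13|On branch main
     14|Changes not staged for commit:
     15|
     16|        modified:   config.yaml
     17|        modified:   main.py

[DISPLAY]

                                      
━━━━━━━━━━━━━━━━┓                     
                ┃                     
────────────────┨━━━━━━━━━┓           
                ┃         ┃           
                ┃─────────┨           
for commit:     ┃         ┃           
                ┃     D   ┃           
 config.yaml    ┃---------┃           
 main.py        ┃ 0       ┃           
 utils.py       ┃ 0     -6┃           
                ┃ 0       ┃           
                ┃━━━━━━━━━┛           
━━━━━━━━━━━━━━━━┛                     
       ┃                              
       ┃                              
       ┃                              


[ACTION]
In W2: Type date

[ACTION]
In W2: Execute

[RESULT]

                                      
━━━━━━━━━━━━━━━━┓                     
                ┃                     
────────────────┨━━━━━━━━━┓           
                ┃         ┃           
                ┃─────────┨           
for commit:     ┃         ┃           
                ┃     D   ┃           
 config.yaml    ┃---------┃           
 main.py        ┃ 0       ┃           
                ┃ 0     -6┃           
 UTC 2026       ┃ 0       ┃           
                ┃━━━━━━━━━┛           
━━━━━━━━━━━━━━━━┛                     
       ┃                              
       ┃                              
       ┃                              


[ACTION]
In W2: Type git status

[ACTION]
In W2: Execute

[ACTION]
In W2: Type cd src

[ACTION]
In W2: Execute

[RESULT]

                                      
━━━━━━━━━━━━━━━━┓                     
                ┃                     
────────────────┨━━━━━━━━━┓           
                ┃         ┃           
for commit:     ┃─────────┨           
                ┃         ┃           
 main.py        ┃     D   ┃           
 config.yaml    ┃---------┃           
 utils.py       ┃ 0       ┃           
                ┃ 0     -6┃           
                ┃ 0       ┃           
                ┃━━━━━━━━━┛           
━━━━━━━━━━━━━━━━┛                     
       ┃                              
       ┃                              
       ┃                              


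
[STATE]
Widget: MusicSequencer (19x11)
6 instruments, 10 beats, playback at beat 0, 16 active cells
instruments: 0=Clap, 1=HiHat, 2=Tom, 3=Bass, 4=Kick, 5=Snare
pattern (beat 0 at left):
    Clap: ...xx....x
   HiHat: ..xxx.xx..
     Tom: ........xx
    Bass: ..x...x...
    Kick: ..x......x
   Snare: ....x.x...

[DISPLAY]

      ▼123456789   
  Clap···██····█   
 HiHat··███·██··   
   Tom········██   
  Bass··█···█···   
  Kick··█······█   
 Snare····█·█···   
                   
                   
                   
                   


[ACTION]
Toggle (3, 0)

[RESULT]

      ▼123456789   
  Clap···██····█   
 HiHat··███·██··   
   Tom········██   
  Bass█·█···█···   
  Kick··█······█   
 Snare····█·█···   
                   
                   
                   
                   


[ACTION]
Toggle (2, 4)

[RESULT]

      ▼123456789   
  Clap···██····█   
 HiHat··███·██··   
   Tom····█···██   
  Bass█·█···█···   
  Kick··█······█   
 Snare····█·█···   
                   
                   
                   
                   


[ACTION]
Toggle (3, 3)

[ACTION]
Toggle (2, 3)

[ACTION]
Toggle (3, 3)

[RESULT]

      ▼123456789   
  Clap···██····█   
 HiHat··███·██··   
   Tom···██···██   
  Bass█·█···█···   
  Kick··█······█   
 Snare····█·█···   
                   
                   
                   
                   


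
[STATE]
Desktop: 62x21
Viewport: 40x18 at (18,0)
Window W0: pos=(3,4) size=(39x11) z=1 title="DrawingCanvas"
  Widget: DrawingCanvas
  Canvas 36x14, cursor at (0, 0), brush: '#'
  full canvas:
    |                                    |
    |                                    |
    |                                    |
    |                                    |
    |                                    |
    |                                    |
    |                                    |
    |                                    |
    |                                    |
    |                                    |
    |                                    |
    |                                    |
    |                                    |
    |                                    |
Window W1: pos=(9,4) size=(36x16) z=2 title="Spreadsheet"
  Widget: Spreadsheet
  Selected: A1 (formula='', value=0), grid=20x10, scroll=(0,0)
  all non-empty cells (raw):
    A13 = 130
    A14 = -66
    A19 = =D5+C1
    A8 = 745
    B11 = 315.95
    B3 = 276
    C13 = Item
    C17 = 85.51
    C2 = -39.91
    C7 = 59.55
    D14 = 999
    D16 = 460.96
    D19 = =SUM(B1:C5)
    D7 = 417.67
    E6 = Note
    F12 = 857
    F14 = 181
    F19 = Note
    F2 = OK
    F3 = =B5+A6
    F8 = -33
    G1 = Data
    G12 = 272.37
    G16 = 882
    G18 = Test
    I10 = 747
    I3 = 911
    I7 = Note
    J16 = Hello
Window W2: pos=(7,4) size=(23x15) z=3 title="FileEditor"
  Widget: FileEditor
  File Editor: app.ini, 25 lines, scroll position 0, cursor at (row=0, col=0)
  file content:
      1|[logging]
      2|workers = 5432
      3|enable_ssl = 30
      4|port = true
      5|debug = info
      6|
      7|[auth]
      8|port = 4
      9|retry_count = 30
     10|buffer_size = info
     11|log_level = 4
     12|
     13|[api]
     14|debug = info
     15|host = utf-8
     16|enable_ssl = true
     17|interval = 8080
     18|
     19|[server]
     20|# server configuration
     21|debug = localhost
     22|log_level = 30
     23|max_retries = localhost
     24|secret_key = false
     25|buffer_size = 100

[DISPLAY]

                                        
                                        
                                        
                                        
━━━━━━━━━━━┓━━━━━━━━━━━━━━┓             
r          ┃              ┃             
───────────┨──────────────┨             
          ▲┃              ┃             
5432      █┃   C       D  ┃             
 = 30     ░┃--------------┃             
e         ░┃       0      ┃             
fo        ░┃  -39.91      ┃             
          ░┃       0      ┃             
          ░┃       0      ┃             
          ░┃       0      ┃             
t = 30    ░┃       0      ┃             
e = info  ░┃   59.55  417.┃             
= 4       ▼┃       0      ┃             


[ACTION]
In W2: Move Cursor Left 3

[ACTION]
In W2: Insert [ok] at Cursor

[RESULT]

                                        
                                        
                                        
                                        
━━━━━━━━━━━┓━━━━━━━━━━━━━━┓             
r          ┃              ┃             
───────────┨──────────────┨             
]         ▲┃              ┃             
5432      █┃   C       D  ┃             
 = 30     ░┃--------------┃             
e         ░┃       0      ┃             
fo        ░┃  -39.91      ┃             
          ░┃       0      ┃             
          ░┃       0      ┃             
          ░┃       0      ┃             
t = 30    ░┃       0      ┃             
e = info  ░┃   59.55  417.┃             
= 4       ▼┃       0      ┃             


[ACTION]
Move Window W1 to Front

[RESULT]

                                        
                                        
                                        
                                        
━━━━━━━━━━━━━━━━━━━━━━━━━━┓             
heet                      ┃             
──────────────────────────┨             
                          ┃             
       B       C       D  ┃             
--------------------------┃             
 [0]       0       0      ┃             
   0       0  -39.91      ┃             
   0     276       0      ┃             
   0       0       0      ┃             
   0       0       0      ┃             
   0       0       0      ┃             
   0       0   59.55  417.┃             
 745       0       0      ┃             


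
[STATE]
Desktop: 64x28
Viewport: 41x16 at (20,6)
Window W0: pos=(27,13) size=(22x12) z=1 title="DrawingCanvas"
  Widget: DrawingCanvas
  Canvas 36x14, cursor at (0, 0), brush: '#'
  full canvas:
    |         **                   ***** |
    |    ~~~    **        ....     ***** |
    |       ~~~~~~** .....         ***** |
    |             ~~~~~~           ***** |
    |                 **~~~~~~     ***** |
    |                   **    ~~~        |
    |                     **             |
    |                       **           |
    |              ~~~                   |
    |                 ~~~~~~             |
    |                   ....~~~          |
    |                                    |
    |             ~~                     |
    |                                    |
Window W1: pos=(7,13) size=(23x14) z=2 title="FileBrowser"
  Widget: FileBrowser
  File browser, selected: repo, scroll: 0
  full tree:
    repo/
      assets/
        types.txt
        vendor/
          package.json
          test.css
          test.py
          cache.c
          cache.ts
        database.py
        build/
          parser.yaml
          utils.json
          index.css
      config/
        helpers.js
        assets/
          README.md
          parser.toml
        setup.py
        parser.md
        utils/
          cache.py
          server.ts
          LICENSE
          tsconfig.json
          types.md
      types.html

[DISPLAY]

                                         
                                         
                                         
                                         
                                         
                                         
                                         
━━━━━━━━━┓━━━━━━━━━━━━━━━━━━┓            
         ┃rawingCanvas      ┃            
─────────┨──────────────────┨            
         ┃       **         ┃            
ts/      ┃  ~~~    **       ┃            
ig/      ┃     ~~~~~~** ....┃            
ml       ┃           ~~~~~~ ┃            
         ┃               **~┃            
         ┃                 *┃            


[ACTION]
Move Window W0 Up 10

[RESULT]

       ┃+        **         ┃            
       ┃    ~~~    **       ┃            
       ┃       ~~~~~~** ....┃            
       ┃             ~~~~~~ ┃            
       ┃                 **~┃            
       ┃                   *┃            
       ┃                    ┃            
━━━━━━━━━┓                  ┃            
         ┃━━━━━━━━━━━━━━━━━━┛            
─────────┨                               
         ┃                               
ts/      ┃                               
ig/      ┃                               
ml       ┃                               
         ┃                               
         ┃                               


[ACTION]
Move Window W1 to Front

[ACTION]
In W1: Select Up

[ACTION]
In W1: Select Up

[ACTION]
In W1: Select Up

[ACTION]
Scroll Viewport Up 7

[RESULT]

                                         
                                         
                                         
       ┏━━━━━━━━━━━━━━━━━━━━┓            
       ┃ DrawingCanvas      ┃            
       ┠────────────────────┨            
       ┃+        **         ┃            
       ┃    ~~~    **       ┃            
       ┃       ~~~~~~** ....┃            
       ┃             ~~~~~~ ┃            
       ┃                 **~┃            
       ┃                   *┃            
       ┃                    ┃            
━━━━━━━━━┓                  ┃            
         ┃━━━━━━━━━━━━━━━━━━┛            
─────────┨                               


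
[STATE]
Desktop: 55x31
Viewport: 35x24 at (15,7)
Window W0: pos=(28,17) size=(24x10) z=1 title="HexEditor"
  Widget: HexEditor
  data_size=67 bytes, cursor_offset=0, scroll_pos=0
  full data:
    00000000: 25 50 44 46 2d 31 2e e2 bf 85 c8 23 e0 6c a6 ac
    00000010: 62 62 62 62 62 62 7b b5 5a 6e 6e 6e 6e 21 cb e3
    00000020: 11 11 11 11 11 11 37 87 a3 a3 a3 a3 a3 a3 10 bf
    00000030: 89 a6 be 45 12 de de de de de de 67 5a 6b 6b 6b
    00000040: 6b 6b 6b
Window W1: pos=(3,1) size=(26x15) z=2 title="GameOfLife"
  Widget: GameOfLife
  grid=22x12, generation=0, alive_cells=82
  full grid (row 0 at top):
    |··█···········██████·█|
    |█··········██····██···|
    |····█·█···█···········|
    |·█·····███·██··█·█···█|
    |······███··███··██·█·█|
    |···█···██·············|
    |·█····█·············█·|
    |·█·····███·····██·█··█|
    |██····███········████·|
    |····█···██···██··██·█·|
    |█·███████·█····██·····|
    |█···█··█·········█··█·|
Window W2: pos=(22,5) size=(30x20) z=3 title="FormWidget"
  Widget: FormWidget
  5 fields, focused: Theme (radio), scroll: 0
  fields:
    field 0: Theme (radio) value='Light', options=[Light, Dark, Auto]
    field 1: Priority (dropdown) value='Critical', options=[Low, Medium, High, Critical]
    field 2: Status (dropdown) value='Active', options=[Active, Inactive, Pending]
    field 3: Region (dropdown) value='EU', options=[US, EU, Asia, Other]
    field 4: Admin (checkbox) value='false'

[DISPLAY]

██··█·█┠───────────────────────────
███··██┃> Theme:      (●) Light  ( 
·······┃  Priority:   [Critical   ▼
·······┃  Status:     [Active     ▼
····██·┃  Region:     [EU         ▼
······█┃  Admin:      [ ]          
··██··█┃                           
····██·┃                           
━━━━━━━┃                           
       ┃                           
       ┃                           
       ┃                           
       ┃                           
       ┃                           
       ┃                           
       ┃                           
       ┃                           
       ┗━━━━━━━━━━━━━━━━━━━━━━━━━━━
             ┃                     
             ┗━━━━━━━━━━━━━━━━━━━━━
                                   
                                   
                                   
                                   


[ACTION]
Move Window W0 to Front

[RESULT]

██··█·█┠───────────────────────────
███··██┃> Theme:      (●) Light  ( 
·······┃  Priority:   [Critical   ▼
·······┃  Status:     [Active     ▼
····██·┃  Region:     [EU         ▼
······█┃  Admin:      [ ]          
··██··█┃                           
····██·┃                           
━━━━━━━┃                           
       ┃                           
       ┃     ┏━━━━━━━━━━━━━━━━━━━━━
       ┃     ┃ HexEditor           
       ┃     ┠─────────────────────
       ┃     ┃00000000  25 50 44 46
       ┃     ┃00000010  62 62 62 62
       ┃     ┃00000020  11 11 11 11
       ┃     ┃00000030  89 a6 be 45
       ┗━━━━━┃00000040  6b 6b 6b   
             ┃                     
             ┗━━━━━━━━━━━━━━━━━━━━━
                                   
                                   
                                   
                                   


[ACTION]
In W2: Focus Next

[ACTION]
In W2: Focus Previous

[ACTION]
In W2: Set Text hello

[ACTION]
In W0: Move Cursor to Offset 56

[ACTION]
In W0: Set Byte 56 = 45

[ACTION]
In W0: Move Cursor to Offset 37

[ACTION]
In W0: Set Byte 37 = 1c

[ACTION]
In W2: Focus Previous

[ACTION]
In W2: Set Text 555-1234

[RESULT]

██··█·█┠───────────────────────────
███··██┃  Theme:      (●) Light  ( 
·······┃  Priority:   [Critical   ▼
·······┃  Status:     [Active     ▼
····██·┃  Region:     [EU         ▼
······█┃> Admin:      [ ]          
··██··█┃                           
····██·┃                           
━━━━━━━┃                           
       ┃                           
       ┃     ┏━━━━━━━━━━━━━━━━━━━━━
       ┃     ┃ HexEditor           
       ┃     ┠─────────────────────
       ┃     ┃00000000  25 50 44 46
       ┃     ┃00000010  62 62 62 62
       ┃     ┃00000020  11 11 11 11
       ┃     ┃00000030  89 a6 be 45
       ┗━━━━━┃00000040  6b 6b 6b   
             ┃                     
             ┗━━━━━━━━━━━━━━━━━━━━━
                                   
                                   
                                   
                                   


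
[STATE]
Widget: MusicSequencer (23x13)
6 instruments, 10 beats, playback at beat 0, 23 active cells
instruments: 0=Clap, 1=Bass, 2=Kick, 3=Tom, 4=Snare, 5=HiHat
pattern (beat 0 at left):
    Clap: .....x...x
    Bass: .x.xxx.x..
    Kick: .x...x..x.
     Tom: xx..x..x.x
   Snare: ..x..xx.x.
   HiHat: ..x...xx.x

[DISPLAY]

      ▼123456789       
  Clap·····█···█       
  Bass·█·███·█··       
  Kick·█···█··█·       
   Tom██··█··█·█       
 Snare··█··██·█·       
 HiHat··█···██·█       
                       
                       
                       
                       
                       
                       


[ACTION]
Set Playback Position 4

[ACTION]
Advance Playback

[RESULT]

      01234▼6789       
  Clap·····█···█       
  Bass·█·███·█··       
  Kick·█···█··█·       
   Tom██··█··█·█       
 Snare··█··██·█·       
 HiHat··█···██·█       
                       
                       
                       
                       
                       
                       


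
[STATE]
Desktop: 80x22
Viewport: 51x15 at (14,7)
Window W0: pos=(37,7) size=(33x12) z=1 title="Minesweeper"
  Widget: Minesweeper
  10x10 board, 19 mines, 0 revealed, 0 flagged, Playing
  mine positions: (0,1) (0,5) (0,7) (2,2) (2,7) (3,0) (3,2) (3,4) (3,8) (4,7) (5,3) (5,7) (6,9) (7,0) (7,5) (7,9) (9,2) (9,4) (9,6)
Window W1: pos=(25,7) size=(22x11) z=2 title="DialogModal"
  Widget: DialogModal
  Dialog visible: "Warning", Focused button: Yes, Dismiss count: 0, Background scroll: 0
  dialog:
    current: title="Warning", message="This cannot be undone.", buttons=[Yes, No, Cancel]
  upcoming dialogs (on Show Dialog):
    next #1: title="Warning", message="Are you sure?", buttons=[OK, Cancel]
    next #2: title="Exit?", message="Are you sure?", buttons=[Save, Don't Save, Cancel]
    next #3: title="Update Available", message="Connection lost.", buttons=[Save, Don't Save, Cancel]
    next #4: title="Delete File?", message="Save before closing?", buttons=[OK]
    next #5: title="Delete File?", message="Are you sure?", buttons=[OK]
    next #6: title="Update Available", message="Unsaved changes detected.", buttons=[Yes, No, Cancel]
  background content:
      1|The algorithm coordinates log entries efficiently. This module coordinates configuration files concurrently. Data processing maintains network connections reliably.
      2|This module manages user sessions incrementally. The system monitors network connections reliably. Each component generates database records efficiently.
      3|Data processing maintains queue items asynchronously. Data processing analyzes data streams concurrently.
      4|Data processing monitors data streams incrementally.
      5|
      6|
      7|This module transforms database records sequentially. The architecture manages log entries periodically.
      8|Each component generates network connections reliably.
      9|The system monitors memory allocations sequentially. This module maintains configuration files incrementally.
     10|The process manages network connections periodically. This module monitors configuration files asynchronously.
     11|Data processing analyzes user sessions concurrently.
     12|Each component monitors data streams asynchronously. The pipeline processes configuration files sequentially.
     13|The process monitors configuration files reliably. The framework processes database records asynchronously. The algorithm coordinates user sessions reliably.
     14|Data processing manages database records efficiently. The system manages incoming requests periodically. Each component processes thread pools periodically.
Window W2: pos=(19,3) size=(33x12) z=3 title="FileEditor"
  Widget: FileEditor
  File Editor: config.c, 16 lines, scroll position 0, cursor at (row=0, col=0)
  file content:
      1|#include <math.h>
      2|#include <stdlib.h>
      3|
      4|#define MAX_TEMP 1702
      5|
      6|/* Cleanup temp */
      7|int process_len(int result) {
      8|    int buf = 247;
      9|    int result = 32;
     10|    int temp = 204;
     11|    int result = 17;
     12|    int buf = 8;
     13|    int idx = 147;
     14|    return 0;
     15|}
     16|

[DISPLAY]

     ┃#include <stdlib.h>           █┃━━━━━━━━━━━━━
     ┃                              ░┃             
     ┃#define MAX_TEMP 1702         ░┃─────────────
     ┃                              ░┃             
     ┃/* Cleanup temp */            ░┃             
     ┃int process_len(int result) { ░┃             
     ┃    int buf = 247;            ▼┃             
     ┗━━━━━━━━━━━━━━━━━━━━━━━━━━━━━━━┛             
           ┃  └──────────────┘  ┃■                 
           ┃This module transfor┃■                 
           ┗━━━━━━━━━━━━━━━━━━━━┛■                 
                       ┗━━━━━━━━━━━━━━━━━━━━━━━━━━━
                                                   
                                                   
                                                   


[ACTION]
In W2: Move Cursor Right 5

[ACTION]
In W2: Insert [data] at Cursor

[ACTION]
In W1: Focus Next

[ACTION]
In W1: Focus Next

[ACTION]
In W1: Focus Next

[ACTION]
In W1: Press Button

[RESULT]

     ┃#include <stdlib.h>           █┃━━━━━━━━━━━━━
     ┃                              ░┃             
     ┃#define MAX_TEMP 1702         ░┃─────────────
     ┃                              ░┃             
     ┃/* Cleanup temp */            ░┃             
     ┃int process_len(int result) { ░┃             
     ┃    int buf = 247;            ▼┃             
     ┗━━━━━━━━━━━━━━━━━━━━━━━━━━━━━━━┛             
           ┃                    ┃■                 
           ┃This module transfor┃■                 
           ┗━━━━━━━━━━━━━━━━━━━━┛■                 
                       ┗━━━━━━━━━━━━━━━━━━━━━━━━━━━
                                                   
                                                   
                                                   


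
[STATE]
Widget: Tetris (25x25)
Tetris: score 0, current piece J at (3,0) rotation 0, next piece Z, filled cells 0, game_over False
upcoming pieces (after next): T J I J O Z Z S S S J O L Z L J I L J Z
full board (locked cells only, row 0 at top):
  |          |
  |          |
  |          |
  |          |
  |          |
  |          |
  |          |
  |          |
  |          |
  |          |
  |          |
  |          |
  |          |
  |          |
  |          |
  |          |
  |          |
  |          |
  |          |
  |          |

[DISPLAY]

   █      │Next:         
   ███    │▓▓            
          │ ▓▓           
          │              
          │              
          │              
          │Score:        
          │0             
          │              
          │              
          │              
          │              
          │              
          │              
          │              
          │              
          │              
          │              
          │              
          │              
          │              
          │              
          │              
          │              
          │              


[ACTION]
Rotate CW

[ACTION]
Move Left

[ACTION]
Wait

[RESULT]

          │Next:         
  ██      │▓▓            
  █       │ ▓▓           
  █       │              
          │              
          │              
          │Score:        
          │0             
          │              
          │              
          │              
          │              
          │              
          │              
          │              
          │              
          │              
          │              
          │              
          │              
          │              
          │              
          │              
          │              
          │              


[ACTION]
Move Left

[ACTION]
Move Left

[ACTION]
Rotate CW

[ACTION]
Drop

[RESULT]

          │Next:         
          │▓▓            
███       │ ▓▓           
  █       │              
          │              
          │              
          │Score:        
          │0             
          │              
          │              
          │              
          │              
          │              
          │              
          │              
          │              
          │              
          │              
          │              
          │              
          │              
          │              
          │              
          │              
          │              


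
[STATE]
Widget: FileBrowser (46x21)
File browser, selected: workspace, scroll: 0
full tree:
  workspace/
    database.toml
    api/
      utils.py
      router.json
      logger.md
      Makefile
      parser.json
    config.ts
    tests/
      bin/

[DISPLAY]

> [-] workspace/                              
    database.toml                             
    [+] api/                                  
    config.ts                                 
    [+] tests/                                
                                              
                                              
                                              
                                              
                                              
                                              
                                              
                                              
                                              
                                              
                                              
                                              
                                              
                                              
                                              
                                              


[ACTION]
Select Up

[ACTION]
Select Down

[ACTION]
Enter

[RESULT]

  [-] workspace/                              
  > database.toml                             
    [+] api/                                  
    config.ts                                 
    [+] tests/                                
                                              
                                              
                                              
                                              
                                              
                                              
                                              
                                              
                                              
                                              
                                              
                                              
                                              
                                              
                                              
                                              


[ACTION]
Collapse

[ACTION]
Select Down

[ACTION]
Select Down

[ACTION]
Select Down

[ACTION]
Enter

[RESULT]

  [-] workspace/                              
    database.toml                             
    [+] api/                                  
    config.ts                                 
  > [-] tests/                                
      [+] bin/                                
                                              
                                              
                                              
                                              
                                              
                                              
                                              
                                              
                                              
                                              
                                              
                                              
                                              
                                              
                                              


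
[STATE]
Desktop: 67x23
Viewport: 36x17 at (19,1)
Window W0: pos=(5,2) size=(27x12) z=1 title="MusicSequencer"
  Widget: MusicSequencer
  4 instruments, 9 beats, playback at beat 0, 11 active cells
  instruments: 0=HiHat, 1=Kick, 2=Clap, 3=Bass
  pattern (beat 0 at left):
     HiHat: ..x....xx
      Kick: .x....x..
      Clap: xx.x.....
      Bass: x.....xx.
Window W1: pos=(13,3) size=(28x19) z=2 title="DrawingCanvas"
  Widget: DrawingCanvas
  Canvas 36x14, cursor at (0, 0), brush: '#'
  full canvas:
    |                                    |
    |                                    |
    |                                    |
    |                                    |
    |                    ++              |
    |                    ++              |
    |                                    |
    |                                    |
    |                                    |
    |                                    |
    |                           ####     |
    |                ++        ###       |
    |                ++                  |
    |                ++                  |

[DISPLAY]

                                    
━━━━━━━━━━━━┓                       
━━━━━━━━━━━━━━━━━━━━━┓              
ingCanvas            ┃              
─────────────────────┨              
                     ┃              
                     ┃              
                     ┃              
                     ┃              
               ++    ┃              
               ++    ┃              
                     ┃              
                     ┃              
                     ┃              
                     ┃              
                     ┃              
           ++        ┃              


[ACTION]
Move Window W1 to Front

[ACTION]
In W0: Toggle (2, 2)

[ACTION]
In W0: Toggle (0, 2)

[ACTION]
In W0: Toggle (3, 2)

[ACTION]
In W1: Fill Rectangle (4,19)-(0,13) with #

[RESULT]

                                    
━━━━━━━━━━━━┓                       
━━━━━━━━━━━━━━━━━━━━━┓              
ingCanvas            ┃              
─────────────────────┨              
        #######      ┃              
        #######      ┃              
        #######      ┃              
        #######      ┃              
        #######++    ┃              
               ++    ┃              
                     ┃              
                     ┃              
                     ┃              
                     ┃              
                     ┃              
           ++        ┃              


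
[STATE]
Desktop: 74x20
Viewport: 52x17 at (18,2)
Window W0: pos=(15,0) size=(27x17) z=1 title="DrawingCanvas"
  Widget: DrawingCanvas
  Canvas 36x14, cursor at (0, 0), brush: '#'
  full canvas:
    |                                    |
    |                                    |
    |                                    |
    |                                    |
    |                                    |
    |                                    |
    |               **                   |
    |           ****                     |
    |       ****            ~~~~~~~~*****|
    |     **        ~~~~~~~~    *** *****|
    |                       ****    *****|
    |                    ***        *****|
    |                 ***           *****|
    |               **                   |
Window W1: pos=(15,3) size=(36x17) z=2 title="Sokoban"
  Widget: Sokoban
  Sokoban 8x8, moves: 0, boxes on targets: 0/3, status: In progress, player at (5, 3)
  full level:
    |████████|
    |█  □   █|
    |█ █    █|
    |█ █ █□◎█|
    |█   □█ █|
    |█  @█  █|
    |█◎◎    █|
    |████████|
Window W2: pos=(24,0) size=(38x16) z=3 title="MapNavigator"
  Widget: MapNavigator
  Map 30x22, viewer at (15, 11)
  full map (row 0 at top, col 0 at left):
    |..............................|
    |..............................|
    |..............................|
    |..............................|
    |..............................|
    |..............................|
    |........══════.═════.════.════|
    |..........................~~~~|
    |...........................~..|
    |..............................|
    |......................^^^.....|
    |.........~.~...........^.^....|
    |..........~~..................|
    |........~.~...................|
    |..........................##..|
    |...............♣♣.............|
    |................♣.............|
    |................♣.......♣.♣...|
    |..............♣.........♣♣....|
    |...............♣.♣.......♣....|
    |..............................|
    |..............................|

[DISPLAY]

──────┠────────────────────────────────────┨        
━━━━━━┃   ..............................   ┃        
okoban┃   ........══════.═════.════.════   ┃        
──────┃   ..........................~~~~   ┃        
██████┃   ...........................~..   ┃        
 □   █┃   ..............................   ┃        
█    █┃   ......................^^^.....   ┃        
█ █□◎█┃   .........~.~...@.......^.^....   ┃        
  □█ █┃   ..........~~..................   ┃        
 @█  █┃   ........~.~...................   ┃        
◎    █┃   ..........................##..   ┃        
██████┃   ...............♣♣.............   ┃        
ves: 0┃   ................♣.............   ┃        
      ┗━━━━━━━━━━━━━━━━━━━━━━━━━━━━━━━━━━━━┛        
                                ┃                   
                                ┃                   
                                ┃                   


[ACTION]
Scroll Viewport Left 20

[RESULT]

               ┠────────┠───────────────────────────
               ┏━━━━━━━━┃   ........................
               ┃ Sokoban┃   ........══════.═════.═══
               ┠────────┃   ........................
               ┃████████┃   ........................
               ┃█  □   █┃   ........................
               ┃█ █    █┃   ......................^^
               ┃█ █ █□◎█┃   .........~.~...@.......^
               ┃█   □█ █┃   ..........~~............
               ┃█  @█  █┃   ........~.~.............
               ┃█◎◎    █┃   ........................
               ┃████████┃   ...............♣♣.......
               ┃Moves: 0┃   ................♣.......
               ┃        ┗━━━━━━━━━━━━━━━━━━━━━━━━━━━
               ┃                                  ┃ 
               ┃                                  ┃ 
               ┃                                  ┃ 


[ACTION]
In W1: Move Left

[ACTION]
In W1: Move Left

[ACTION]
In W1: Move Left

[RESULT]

               ┠────────┠───────────────────────────
               ┏━━━━━━━━┃   ........................
               ┃ Sokoban┃   ........══════.═════.═══
               ┠────────┃   ........................
               ┃████████┃   ........................
               ┃█  □   █┃   ........................
               ┃█ █    █┃   ......................^^
               ┃█ █ █□◎█┃   .........~.~...@.......^
               ┃█   □█ █┃   ..........~~............
               ┃█@  █  █┃   ........~.~.............
               ┃█◎◎    █┃   ........................
               ┃████████┃   ...............♣♣.......
               ┃Moves: 2┃   ................♣.......
               ┃        ┗━━━━━━━━━━━━━━━━━━━━━━━━━━━
               ┃                                  ┃ 
               ┃                                  ┃ 
               ┃                                  ┃ 
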